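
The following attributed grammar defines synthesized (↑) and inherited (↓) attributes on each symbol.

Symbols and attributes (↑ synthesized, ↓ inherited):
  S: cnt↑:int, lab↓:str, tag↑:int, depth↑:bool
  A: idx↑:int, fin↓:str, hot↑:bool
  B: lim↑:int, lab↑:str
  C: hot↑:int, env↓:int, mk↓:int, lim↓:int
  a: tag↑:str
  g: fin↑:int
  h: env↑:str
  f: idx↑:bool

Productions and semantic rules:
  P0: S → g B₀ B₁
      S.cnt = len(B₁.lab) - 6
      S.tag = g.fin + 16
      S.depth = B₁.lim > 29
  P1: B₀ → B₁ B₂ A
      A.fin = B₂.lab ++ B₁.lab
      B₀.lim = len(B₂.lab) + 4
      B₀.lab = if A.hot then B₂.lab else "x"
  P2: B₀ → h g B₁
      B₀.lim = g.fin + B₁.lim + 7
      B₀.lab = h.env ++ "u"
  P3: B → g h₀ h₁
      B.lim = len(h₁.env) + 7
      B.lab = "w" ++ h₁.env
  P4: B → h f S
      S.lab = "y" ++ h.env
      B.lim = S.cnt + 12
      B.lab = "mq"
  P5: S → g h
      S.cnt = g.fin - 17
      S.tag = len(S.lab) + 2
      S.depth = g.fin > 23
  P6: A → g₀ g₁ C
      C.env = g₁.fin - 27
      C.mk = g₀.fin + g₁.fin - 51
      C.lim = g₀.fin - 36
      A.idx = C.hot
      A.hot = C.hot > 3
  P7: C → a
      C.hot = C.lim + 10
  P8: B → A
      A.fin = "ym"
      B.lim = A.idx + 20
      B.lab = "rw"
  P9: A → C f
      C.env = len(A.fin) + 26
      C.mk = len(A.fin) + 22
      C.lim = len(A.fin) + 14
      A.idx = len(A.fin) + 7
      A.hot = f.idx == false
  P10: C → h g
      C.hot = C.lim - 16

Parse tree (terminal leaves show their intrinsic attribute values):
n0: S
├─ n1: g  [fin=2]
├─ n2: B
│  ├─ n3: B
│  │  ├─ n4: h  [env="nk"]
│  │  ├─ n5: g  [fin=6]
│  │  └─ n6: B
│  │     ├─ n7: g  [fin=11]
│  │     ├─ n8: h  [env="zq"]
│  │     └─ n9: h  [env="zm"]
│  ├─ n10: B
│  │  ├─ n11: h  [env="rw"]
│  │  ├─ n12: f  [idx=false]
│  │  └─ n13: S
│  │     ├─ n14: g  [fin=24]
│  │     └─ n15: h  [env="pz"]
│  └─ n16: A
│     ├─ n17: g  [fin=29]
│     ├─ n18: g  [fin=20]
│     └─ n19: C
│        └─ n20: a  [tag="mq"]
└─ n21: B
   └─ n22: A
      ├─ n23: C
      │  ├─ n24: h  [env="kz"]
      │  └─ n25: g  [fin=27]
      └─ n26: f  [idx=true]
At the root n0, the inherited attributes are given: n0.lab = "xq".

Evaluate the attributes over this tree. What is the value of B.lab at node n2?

"x"

1. n0.lab = "xq"  [given at root]
2. n1.fin = 2  [terminal]
3. n4.env = "nk"  [terminal]
4. n5.fin = 6  [terminal]
5. n7.fin = 11  [terminal]
6. n8.env = "zq"  [terminal]
7. n9.env = "zm"  [terminal]
8. n6.lim = 9  [len(h₁.env) + 7]
9. n6.lab = "wzm"  ["w" ++ h₁.env]
10. n3.lim = 22  [g.fin + B₁.lim + 7]
11. n3.lab = "nku"  [h.env ++ "u"]
12. n11.env = "rw"  [terminal]
13. n12.idx = false  [terminal]
14. n13.lab = "yrw"  ["y" ++ h.env]
15. n14.fin = 24  [terminal]
16. n15.env = "pz"  [terminal]
17. n13.cnt = 7  [g.fin - 17]
18. n13.tag = 5  [len(S.lab) + 2]
19. n13.depth = true  [g.fin > 23]
20. n10.lim = 19  [S.cnt + 12]
21. n10.lab = "mq"  ["mq"]
22. n16.fin = "mqnku"  [B₂.lab ++ B₁.lab]
23. n17.fin = 29  [terminal]
24. n18.fin = 20  [terminal]
25. n19.env = -7  [g₁.fin - 27]
26. n19.mk = -2  [g₀.fin + g₁.fin - 51]
27. n19.lim = -7  [g₀.fin - 36]
28. n20.tag = "mq"  [terminal]
29. n19.hot = 3  [C.lim + 10]
30. n16.idx = 3  [C.hot]
31. n16.hot = false  [C.hot > 3]
32. n2.lim = 6  [len(B₂.lab) + 4]
33. n2.lab = "x"  [if A.hot then B₂.lab else "x"]
34. n22.fin = "ym"  ["ym"]
35. n23.env = 28  [len(A.fin) + 26]
36. n23.mk = 24  [len(A.fin) + 22]
37. n23.lim = 16  [len(A.fin) + 14]
38. n24.env = "kz"  [terminal]
39. n25.fin = 27  [terminal]
40. n23.hot = 0  [C.lim - 16]
41. n26.idx = true  [terminal]
42. n22.idx = 9  [len(A.fin) + 7]
43. n22.hot = false  [f.idx == false]
44. n21.lim = 29  [A.idx + 20]
45. n21.lab = "rw"  ["rw"]
46. n0.cnt = -4  [len(B₁.lab) - 6]
47. n0.tag = 18  [g.fin + 16]
48. n0.depth = false  [B₁.lim > 29]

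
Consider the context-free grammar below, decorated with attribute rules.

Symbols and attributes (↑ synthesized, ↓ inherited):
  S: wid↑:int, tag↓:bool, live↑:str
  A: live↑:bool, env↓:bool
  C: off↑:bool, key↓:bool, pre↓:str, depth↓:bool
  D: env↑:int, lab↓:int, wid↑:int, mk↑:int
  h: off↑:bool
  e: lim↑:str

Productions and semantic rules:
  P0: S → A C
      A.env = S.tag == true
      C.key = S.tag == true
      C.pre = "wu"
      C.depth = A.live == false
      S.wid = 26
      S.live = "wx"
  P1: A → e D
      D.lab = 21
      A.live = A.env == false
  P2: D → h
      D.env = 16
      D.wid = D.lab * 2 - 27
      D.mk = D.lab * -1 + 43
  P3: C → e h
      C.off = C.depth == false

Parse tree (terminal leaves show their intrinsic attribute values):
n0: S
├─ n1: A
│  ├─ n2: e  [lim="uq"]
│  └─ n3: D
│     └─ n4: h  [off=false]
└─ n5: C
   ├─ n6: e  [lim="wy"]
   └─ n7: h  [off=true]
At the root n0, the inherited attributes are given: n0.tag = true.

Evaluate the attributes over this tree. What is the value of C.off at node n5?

1. n0.tag = true  [given at root]
2. n1.env = true  [S.tag == true]
3. n2.lim = "uq"  [terminal]
4. n3.lab = 21  [21]
5. n4.off = false  [terminal]
6. n3.env = 16  [16]
7. n3.wid = 15  [D.lab * 2 - 27]
8. n3.mk = 22  [D.lab * -1 + 43]
9. n1.live = false  [A.env == false]
10. n5.key = true  [S.tag == true]
11. n5.pre = "wu"  ["wu"]
12. n5.depth = true  [A.live == false]
13. n6.lim = "wy"  [terminal]
14. n7.off = true  [terminal]
15. n5.off = false  [C.depth == false]
16. n0.wid = 26  [26]
17. n0.live = "wx"  ["wx"]

false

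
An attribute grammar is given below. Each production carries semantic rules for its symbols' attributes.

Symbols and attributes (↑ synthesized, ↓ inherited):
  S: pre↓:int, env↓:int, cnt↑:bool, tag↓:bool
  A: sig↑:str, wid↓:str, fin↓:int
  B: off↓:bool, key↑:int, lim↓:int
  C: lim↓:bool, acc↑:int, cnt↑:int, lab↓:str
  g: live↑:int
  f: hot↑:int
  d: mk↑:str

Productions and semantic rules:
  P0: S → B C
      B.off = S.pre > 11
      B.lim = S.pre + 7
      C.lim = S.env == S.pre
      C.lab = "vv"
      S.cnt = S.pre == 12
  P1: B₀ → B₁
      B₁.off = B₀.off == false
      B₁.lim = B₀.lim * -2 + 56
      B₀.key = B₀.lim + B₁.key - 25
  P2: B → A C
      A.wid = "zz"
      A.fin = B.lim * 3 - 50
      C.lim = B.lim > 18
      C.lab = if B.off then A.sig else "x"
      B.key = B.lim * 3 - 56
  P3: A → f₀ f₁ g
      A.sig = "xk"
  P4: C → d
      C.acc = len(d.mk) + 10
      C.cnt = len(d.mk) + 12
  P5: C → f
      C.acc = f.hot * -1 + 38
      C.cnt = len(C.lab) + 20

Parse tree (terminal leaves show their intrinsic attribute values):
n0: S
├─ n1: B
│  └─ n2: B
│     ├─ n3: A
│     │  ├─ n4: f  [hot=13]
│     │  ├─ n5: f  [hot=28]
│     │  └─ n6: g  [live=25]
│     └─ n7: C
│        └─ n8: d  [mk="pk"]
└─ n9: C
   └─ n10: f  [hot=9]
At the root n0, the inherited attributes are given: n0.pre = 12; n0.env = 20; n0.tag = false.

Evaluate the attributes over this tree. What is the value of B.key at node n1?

1. n0.pre = 12  [given at root]
2. n0.env = 20  [given at root]
3. n0.tag = false  [given at root]
4. n1.off = true  [S.pre > 11]
5. n1.lim = 19  [S.pre + 7]
6. n2.off = false  [B₀.off == false]
7. n2.lim = 18  [B₀.lim * -2 + 56]
8. n3.wid = "zz"  ["zz"]
9. n3.fin = 4  [B.lim * 3 - 50]
10. n4.hot = 13  [terminal]
11. n5.hot = 28  [terminal]
12. n6.live = 25  [terminal]
13. n3.sig = "xk"  ["xk"]
14. n7.lim = false  [B.lim > 18]
15. n7.lab = "x"  [if B.off then A.sig else "x"]
16. n8.mk = "pk"  [terminal]
17. n7.acc = 12  [len(d.mk) + 10]
18. n7.cnt = 14  [len(d.mk) + 12]
19. n2.key = -2  [B.lim * 3 - 56]
20. n1.key = -8  [B₀.lim + B₁.key - 25]
21. n9.lim = false  [S.env == S.pre]
22. n9.lab = "vv"  ["vv"]
23. n10.hot = 9  [terminal]
24. n9.acc = 29  [f.hot * -1 + 38]
25. n9.cnt = 22  [len(C.lab) + 20]
26. n0.cnt = true  [S.pre == 12]

-8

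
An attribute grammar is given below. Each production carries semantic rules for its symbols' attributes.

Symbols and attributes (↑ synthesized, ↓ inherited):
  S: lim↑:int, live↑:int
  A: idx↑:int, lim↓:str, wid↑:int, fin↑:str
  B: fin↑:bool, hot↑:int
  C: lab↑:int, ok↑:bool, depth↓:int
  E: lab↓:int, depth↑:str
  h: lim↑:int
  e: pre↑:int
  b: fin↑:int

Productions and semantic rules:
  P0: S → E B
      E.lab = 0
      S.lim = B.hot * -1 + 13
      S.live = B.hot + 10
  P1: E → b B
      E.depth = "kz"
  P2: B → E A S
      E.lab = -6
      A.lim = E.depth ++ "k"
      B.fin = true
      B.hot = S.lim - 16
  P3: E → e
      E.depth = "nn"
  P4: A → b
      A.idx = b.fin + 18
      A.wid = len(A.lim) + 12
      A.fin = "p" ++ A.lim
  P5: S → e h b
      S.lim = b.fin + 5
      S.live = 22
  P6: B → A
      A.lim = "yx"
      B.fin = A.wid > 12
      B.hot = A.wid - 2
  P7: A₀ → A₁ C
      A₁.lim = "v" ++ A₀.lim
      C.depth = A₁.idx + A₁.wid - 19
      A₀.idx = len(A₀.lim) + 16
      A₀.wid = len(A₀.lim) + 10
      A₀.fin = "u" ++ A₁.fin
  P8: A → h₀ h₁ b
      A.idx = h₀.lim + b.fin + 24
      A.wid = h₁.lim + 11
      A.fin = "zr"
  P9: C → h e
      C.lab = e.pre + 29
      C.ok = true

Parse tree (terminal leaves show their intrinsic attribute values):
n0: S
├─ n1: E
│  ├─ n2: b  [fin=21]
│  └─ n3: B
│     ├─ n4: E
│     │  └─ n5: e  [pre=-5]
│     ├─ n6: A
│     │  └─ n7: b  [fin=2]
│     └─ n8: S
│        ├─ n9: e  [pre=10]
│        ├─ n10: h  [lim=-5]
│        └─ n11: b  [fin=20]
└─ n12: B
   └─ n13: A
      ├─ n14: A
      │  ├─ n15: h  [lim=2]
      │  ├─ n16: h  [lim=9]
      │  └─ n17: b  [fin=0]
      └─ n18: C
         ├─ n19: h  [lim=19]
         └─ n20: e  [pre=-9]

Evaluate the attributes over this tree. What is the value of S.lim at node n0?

1. n1.lab = 0  [0]
2. n2.fin = 21  [terminal]
3. n4.lab = -6  [-6]
4. n5.pre = -5  [terminal]
5. n4.depth = "nn"  ["nn"]
6. n6.lim = "nnk"  [E.depth ++ "k"]
7. n7.fin = 2  [terminal]
8. n6.idx = 20  [b.fin + 18]
9. n6.wid = 15  [len(A.lim) + 12]
10. n6.fin = "pnnk"  ["p" ++ A.lim]
11. n9.pre = 10  [terminal]
12. n10.lim = -5  [terminal]
13. n11.fin = 20  [terminal]
14. n8.lim = 25  [b.fin + 5]
15. n8.live = 22  [22]
16. n3.fin = true  [true]
17. n3.hot = 9  [S.lim - 16]
18. n1.depth = "kz"  ["kz"]
19. n13.lim = "yx"  ["yx"]
20. n14.lim = "vyx"  ["v" ++ A₀.lim]
21. n15.lim = 2  [terminal]
22. n16.lim = 9  [terminal]
23. n17.fin = 0  [terminal]
24. n14.idx = 26  [h₀.lim + b.fin + 24]
25. n14.wid = 20  [h₁.lim + 11]
26. n14.fin = "zr"  ["zr"]
27. n18.depth = 27  [A₁.idx + A₁.wid - 19]
28. n19.lim = 19  [terminal]
29. n20.pre = -9  [terminal]
30. n18.lab = 20  [e.pre + 29]
31. n18.ok = true  [true]
32. n13.idx = 18  [len(A₀.lim) + 16]
33. n13.wid = 12  [len(A₀.lim) + 10]
34. n13.fin = "uzr"  ["u" ++ A₁.fin]
35. n12.fin = false  [A.wid > 12]
36. n12.hot = 10  [A.wid - 2]
37. n0.lim = 3  [B.hot * -1 + 13]
38. n0.live = 20  [B.hot + 10]

3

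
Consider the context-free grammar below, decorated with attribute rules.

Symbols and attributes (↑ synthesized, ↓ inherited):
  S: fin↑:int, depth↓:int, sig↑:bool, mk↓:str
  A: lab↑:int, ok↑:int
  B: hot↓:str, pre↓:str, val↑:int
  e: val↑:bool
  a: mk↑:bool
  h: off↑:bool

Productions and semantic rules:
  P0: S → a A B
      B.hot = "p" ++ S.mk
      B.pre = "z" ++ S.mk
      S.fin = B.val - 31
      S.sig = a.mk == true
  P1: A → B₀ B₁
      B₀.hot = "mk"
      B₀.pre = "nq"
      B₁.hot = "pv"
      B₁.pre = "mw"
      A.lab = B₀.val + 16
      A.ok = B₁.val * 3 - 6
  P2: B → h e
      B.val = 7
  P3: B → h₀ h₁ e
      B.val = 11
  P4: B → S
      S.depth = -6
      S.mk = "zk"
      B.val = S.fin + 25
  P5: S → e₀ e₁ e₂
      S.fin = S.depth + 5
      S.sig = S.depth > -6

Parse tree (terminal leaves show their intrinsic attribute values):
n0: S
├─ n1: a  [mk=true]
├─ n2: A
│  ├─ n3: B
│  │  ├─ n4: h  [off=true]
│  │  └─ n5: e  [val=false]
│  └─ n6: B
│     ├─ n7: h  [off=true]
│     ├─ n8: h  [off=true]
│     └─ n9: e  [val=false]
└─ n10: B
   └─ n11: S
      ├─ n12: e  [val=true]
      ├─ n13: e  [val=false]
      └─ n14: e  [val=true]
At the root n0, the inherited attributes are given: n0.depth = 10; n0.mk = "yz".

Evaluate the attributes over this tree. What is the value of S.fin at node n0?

1. n0.depth = 10  [given at root]
2. n0.mk = "yz"  [given at root]
3. n1.mk = true  [terminal]
4. n3.hot = "mk"  ["mk"]
5. n3.pre = "nq"  ["nq"]
6. n4.off = true  [terminal]
7. n5.val = false  [terminal]
8. n3.val = 7  [7]
9. n6.hot = "pv"  ["pv"]
10. n6.pre = "mw"  ["mw"]
11. n7.off = true  [terminal]
12. n8.off = true  [terminal]
13. n9.val = false  [terminal]
14. n6.val = 11  [11]
15. n2.lab = 23  [B₀.val + 16]
16. n2.ok = 27  [B₁.val * 3 - 6]
17. n10.hot = "pyz"  ["p" ++ S.mk]
18. n10.pre = "zyz"  ["z" ++ S.mk]
19. n11.depth = -6  [-6]
20. n11.mk = "zk"  ["zk"]
21. n12.val = true  [terminal]
22. n13.val = false  [terminal]
23. n14.val = true  [terminal]
24. n11.fin = -1  [S.depth + 5]
25. n11.sig = false  [S.depth > -6]
26. n10.val = 24  [S.fin + 25]
27. n0.fin = -7  [B.val - 31]
28. n0.sig = true  [a.mk == true]

-7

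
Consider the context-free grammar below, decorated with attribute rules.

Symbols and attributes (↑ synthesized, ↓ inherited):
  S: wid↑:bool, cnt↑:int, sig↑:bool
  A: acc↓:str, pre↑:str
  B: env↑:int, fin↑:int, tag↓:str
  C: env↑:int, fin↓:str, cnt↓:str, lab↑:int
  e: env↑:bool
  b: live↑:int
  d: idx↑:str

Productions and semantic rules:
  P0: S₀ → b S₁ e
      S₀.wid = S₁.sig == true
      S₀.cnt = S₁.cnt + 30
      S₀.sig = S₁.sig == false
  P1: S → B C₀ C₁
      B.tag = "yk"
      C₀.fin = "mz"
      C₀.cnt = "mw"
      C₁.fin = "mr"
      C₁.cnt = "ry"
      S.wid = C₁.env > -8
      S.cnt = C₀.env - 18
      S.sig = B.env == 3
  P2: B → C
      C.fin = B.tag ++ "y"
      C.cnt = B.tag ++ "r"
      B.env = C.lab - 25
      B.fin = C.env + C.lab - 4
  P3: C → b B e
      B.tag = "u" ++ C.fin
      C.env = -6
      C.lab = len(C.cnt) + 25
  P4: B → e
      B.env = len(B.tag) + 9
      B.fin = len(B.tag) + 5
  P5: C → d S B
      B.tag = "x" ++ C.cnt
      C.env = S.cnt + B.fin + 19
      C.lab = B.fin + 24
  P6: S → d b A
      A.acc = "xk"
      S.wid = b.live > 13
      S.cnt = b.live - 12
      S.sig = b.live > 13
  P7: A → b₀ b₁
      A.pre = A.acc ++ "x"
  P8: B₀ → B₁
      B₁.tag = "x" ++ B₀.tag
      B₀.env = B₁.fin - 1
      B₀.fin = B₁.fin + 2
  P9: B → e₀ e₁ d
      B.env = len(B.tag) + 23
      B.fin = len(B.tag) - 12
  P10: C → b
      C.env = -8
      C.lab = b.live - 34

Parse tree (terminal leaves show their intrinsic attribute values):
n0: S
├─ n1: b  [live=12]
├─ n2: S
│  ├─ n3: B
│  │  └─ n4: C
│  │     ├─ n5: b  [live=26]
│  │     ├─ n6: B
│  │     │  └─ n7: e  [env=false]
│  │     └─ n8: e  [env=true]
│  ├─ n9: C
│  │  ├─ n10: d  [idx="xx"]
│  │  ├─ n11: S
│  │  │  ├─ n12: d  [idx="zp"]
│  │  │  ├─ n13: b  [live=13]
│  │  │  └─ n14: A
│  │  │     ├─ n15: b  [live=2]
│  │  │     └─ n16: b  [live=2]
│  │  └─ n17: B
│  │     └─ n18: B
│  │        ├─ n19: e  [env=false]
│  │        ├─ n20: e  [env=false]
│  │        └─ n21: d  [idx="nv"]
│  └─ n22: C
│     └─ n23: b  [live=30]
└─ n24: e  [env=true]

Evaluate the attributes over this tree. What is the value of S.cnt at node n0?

1. n1.live = 12  [terminal]
2. n3.tag = "yk"  ["yk"]
3. n4.fin = "yky"  [B.tag ++ "y"]
4. n4.cnt = "ykr"  [B.tag ++ "r"]
5. n5.live = 26  [terminal]
6. n6.tag = "uyky"  ["u" ++ C.fin]
7. n7.env = false  [terminal]
8. n6.env = 13  [len(B.tag) + 9]
9. n6.fin = 9  [len(B.tag) + 5]
10. n8.env = true  [terminal]
11. n4.env = -6  [-6]
12. n4.lab = 28  [len(C.cnt) + 25]
13. n3.env = 3  [C.lab - 25]
14. n3.fin = 18  [C.env + C.lab - 4]
15. n9.fin = "mz"  ["mz"]
16. n9.cnt = "mw"  ["mw"]
17. n10.idx = "xx"  [terminal]
18. n12.idx = "zp"  [terminal]
19. n13.live = 13  [terminal]
20. n14.acc = "xk"  ["xk"]
21. n15.live = 2  [terminal]
22. n16.live = 2  [terminal]
23. n14.pre = "xkx"  [A.acc ++ "x"]
24. n11.wid = false  [b.live > 13]
25. n11.cnt = 1  [b.live - 12]
26. n11.sig = false  [b.live > 13]
27. n17.tag = "xmw"  ["x" ++ C.cnt]
28. n18.tag = "xxmw"  ["x" ++ B₀.tag]
29. n19.env = false  [terminal]
30. n20.env = false  [terminal]
31. n21.idx = "nv"  [terminal]
32. n18.env = 27  [len(B.tag) + 23]
33. n18.fin = -8  [len(B.tag) - 12]
34. n17.env = -9  [B₁.fin - 1]
35. n17.fin = -6  [B₁.fin + 2]
36. n9.env = 14  [S.cnt + B.fin + 19]
37. n9.lab = 18  [B.fin + 24]
38. n22.fin = "mr"  ["mr"]
39. n22.cnt = "ry"  ["ry"]
40. n23.live = 30  [terminal]
41. n22.env = -8  [-8]
42. n22.lab = -4  [b.live - 34]
43. n2.wid = false  [C₁.env > -8]
44. n2.cnt = -4  [C₀.env - 18]
45. n2.sig = true  [B.env == 3]
46. n24.env = true  [terminal]
47. n0.wid = true  [S₁.sig == true]
48. n0.cnt = 26  [S₁.cnt + 30]
49. n0.sig = false  [S₁.sig == false]

26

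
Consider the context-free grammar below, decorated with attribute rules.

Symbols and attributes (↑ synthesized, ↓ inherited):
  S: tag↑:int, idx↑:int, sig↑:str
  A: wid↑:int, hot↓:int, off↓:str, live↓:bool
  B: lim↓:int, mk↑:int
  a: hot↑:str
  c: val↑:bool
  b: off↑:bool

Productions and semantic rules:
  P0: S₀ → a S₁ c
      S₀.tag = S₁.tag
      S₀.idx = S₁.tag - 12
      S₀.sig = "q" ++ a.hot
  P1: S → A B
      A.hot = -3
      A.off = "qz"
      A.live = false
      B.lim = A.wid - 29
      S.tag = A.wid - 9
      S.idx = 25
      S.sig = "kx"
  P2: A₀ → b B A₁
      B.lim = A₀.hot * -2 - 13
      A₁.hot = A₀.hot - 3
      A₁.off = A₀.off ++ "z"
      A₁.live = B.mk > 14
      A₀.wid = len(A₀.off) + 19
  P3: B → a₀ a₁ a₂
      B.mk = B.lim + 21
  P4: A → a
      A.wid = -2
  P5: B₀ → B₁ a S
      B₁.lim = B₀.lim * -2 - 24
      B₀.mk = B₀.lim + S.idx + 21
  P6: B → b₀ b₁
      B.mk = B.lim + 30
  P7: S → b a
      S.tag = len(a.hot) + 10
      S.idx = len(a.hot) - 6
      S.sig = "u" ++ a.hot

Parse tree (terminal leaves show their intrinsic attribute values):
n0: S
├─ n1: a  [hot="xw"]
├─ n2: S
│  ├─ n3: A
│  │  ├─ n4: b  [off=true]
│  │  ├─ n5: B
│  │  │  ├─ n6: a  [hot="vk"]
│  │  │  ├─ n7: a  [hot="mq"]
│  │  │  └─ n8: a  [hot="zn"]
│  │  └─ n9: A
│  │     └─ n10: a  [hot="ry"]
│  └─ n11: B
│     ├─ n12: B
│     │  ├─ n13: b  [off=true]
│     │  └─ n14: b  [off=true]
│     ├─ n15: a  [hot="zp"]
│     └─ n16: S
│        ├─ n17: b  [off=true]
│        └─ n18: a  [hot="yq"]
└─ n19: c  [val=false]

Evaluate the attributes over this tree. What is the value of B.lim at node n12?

1. n1.hot = "xw"  [terminal]
2. n3.hot = -3  [-3]
3. n3.off = "qz"  ["qz"]
4. n3.live = false  [false]
5. n4.off = true  [terminal]
6. n5.lim = -7  [A₀.hot * -2 - 13]
7. n6.hot = "vk"  [terminal]
8. n7.hot = "mq"  [terminal]
9. n8.hot = "zn"  [terminal]
10. n5.mk = 14  [B.lim + 21]
11. n9.hot = -6  [A₀.hot - 3]
12. n9.off = "qzz"  [A₀.off ++ "z"]
13. n9.live = false  [B.mk > 14]
14. n10.hot = "ry"  [terminal]
15. n9.wid = -2  [-2]
16. n3.wid = 21  [len(A₀.off) + 19]
17. n11.lim = -8  [A.wid - 29]
18. n12.lim = -8  [B₀.lim * -2 - 24]
19. n13.off = true  [terminal]
20. n14.off = true  [terminal]
21. n12.mk = 22  [B.lim + 30]
22. n15.hot = "zp"  [terminal]
23. n17.off = true  [terminal]
24. n18.hot = "yq"  [terminal]
25. n16.tag = 12  [len(a.hot) + 10]
26. n16.idx = -4  [len(a.hot) - 6]
27. n16.sig = "uyq"  ["u" ++ a.hot]
28. n11.mk = 9  [B₀.lim + S.idx + 21]
29. n2.tag = 12  [A.wid - 9]
30. n2.idx = 25  [25]
31. n2.sig = "kx"  ["kx"]
32. n19.val = false  [terminal]
33. n0.tag = 12  [S₁.tag]
34. n0.idx = 0  [S₁.tag - 12]
35. n0.sig = "qxw"  ["q" ++ a.hot]

-8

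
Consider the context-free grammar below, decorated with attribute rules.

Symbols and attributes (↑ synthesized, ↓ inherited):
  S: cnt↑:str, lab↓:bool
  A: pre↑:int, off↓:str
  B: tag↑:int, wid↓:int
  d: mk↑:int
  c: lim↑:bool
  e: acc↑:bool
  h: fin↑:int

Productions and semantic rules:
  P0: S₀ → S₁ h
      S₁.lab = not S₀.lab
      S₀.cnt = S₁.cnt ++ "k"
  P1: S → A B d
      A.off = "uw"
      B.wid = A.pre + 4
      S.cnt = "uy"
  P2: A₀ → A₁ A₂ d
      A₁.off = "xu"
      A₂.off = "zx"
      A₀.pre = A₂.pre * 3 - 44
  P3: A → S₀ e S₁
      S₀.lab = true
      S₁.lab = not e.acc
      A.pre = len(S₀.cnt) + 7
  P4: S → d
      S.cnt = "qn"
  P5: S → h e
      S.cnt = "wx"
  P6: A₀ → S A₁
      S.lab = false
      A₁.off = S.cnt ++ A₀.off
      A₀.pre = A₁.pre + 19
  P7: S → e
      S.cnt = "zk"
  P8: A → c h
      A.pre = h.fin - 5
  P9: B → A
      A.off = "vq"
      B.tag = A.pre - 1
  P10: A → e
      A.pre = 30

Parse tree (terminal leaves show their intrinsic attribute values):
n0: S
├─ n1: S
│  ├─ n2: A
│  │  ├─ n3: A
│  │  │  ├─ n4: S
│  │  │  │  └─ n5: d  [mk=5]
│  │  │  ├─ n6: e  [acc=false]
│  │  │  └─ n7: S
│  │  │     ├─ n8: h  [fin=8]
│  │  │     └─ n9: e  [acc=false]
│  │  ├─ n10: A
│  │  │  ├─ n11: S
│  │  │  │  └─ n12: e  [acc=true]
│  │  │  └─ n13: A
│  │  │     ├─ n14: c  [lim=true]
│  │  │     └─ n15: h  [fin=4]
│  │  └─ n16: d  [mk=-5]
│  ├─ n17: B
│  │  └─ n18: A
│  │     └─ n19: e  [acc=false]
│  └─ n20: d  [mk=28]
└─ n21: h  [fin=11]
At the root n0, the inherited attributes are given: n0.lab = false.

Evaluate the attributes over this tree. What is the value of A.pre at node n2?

1. n0.lab = false  [given at root]
2. n1.lab = true  [not S₀.lab]
3. n2.off = "uw"  ["uw"]
4. n3.off = "xu"  ["xu"]
5. n4.lab = true  [true]
6. n5.mk = 5  [terminal]
7. n4.cnt = "qn"  ["qn"]
8. n6.acc = false  [terminal]
9. n7.lab = true  [not e.acc]
10. n8.fin = 8  [terminal]
11. n9.acc = false  [terminal]
12. n7.cnt = "wx"  ["wx"]
13. n3.pre = 9  [len(S₀.cnt) + 7]
14. n10.off = "zx"  ["zx"]
15. n11.lab = false  [false]
16. n12.acc = true  [terminal]
17. n11.cnt = "zk"  ["zk"]
18. n13.off = "zkzx"  [S.cnt ++ A₀.off]
19. n14.lim = true  [terminal]
20. n15.fin = 4  [terminal]
21. n13.pre = -1  [h.fin - 5]
22. n10.pre = 18  [A₁.pre + 19]
23. n16.mk = -5  [terminal]
24. n2.pre = 10  [A₂.pre * 3 - 44]
25. n17.wid = 14  [A.pre + 4]
26. n18.off = "vq"  ["vq"]
27. n19.acc = false  [terminal]
28. n18.pre = 30  [30]
29. n17.tag = 29  [A.pre - 1]
30. n20.mk = 28  [terminal]
31. n1.cnt = "uy"  ["uy"]
32. n21.fin = 11  [terminal]
33. n0.cnt = "uyk"  [S₁.cnt ++ "k"]

10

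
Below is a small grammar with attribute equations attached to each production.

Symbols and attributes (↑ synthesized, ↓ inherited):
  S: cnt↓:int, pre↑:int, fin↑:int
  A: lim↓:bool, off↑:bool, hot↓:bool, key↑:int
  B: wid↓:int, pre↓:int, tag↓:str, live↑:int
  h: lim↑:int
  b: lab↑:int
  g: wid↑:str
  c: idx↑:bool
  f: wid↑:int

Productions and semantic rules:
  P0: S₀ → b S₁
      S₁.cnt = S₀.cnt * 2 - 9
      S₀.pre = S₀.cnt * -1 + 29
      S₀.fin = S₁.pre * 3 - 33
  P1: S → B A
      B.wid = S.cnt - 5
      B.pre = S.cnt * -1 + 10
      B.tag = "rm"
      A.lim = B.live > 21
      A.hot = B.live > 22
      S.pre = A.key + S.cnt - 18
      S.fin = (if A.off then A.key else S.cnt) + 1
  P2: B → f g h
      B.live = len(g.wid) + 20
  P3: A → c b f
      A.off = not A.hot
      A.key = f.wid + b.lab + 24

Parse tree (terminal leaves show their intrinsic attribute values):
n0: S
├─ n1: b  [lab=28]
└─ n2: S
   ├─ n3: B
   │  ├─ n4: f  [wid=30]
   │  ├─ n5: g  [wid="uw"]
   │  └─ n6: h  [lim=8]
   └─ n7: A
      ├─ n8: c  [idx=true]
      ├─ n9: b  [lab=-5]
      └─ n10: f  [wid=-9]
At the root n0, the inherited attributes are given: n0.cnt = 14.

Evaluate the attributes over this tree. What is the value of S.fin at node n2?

11

1. n0.cnt = 14  [given at root]
2. n1.lab = 28  [terminal]
3. n2.cnt = 19  [S₀.cnt * 2 - 9]
4. n3.wid = 14  [S.cnt - 5]
5. n3.pre = -9  [S.cnt * -1 + 10]
6. n3.tag = "rm"  ["rm"]
7. n4.wid = 30  [terminal]
8. n5.wid = "uw"  [terminal]
9. n6.lim = 8  [terminal]
10. n3.live = 22  [len(g.wid) + 20]
11. n7.lim = true  [B.live > 21]
12. n7.hot = false  [B.live > 22]
13. n8.idx = true  [terminal]
14. n9.lab = -5  [terminal]
15. n10.wid = -9  [terminal]
16. n7.off = true  [not A.hot]
17. n7.key = 10  [f.wid + b.lab + 24]
18. n2.pre = 11  [A.key + S.cnt - 18]
19. n2.fin = 11  [(if A.off then A.key else S.cnt) + 1]
20. n0.pre = 15  [S₀.cnt * -1 + 29]
21. n0.fin = 0  [S₁.pre * 3 - 33]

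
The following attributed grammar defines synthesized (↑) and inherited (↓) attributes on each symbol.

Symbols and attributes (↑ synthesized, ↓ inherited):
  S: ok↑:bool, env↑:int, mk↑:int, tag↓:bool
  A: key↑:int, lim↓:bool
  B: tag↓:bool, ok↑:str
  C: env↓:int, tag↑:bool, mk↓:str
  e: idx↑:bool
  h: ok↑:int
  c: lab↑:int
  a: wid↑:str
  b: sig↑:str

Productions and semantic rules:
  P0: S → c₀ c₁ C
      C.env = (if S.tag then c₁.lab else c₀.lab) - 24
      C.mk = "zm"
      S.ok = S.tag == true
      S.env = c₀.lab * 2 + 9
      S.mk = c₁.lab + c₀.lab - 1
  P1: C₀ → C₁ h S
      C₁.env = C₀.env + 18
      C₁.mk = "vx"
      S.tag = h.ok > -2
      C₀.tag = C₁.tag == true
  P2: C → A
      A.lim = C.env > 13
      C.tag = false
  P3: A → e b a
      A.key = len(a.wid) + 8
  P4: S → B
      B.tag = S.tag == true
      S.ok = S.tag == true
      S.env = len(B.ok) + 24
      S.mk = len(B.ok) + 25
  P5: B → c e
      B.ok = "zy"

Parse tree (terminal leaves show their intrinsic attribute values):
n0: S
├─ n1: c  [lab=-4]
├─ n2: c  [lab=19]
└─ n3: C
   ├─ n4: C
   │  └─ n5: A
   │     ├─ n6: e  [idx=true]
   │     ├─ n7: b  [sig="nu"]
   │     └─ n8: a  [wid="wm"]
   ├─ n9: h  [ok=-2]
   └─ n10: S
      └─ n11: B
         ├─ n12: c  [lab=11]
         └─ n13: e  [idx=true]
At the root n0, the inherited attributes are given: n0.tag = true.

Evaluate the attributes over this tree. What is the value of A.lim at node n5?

false

1. n0.tag = true  [given at root]
2. n1.lab = -4  [terminal]
3. n2.lab = 19  [terminal]
4. n3.env = -5  [(if S.tag then c₁.lab else c₀.lab) - 24]
5. n3.mk = "zm"  ["zm"]
6. n4.env = 13  [C₀.env + 18]
7. n4.mk = "vx"  ["vx"]
8. n5.lim = false  [C.env > 13]
9. n6.idx = true  [terminal]
10. n7.sig = "nu"  [terminal]
11. n8.wid = "wm"  [terminal]
12. n5.key = 10  [len(a.wid) + 8]
13. n4.tag = false  [false]
14. n9.ok = -2  [terminal]
15. n10.tag = false  [h.ok > -2]
16. n11.tag = false  [S.tag == true]
17. n12.lab = 11  [terminal]
18. n13.idx = true  [terminal]
19. n11.ok = "zy"  ["zy"]
20. n10.ok = false  [S.tag == true]
21. n10.env = 26  [len(B.ok) + 24]
22. n10.mk = 27  [len(B.ok) + 25]
23. n3.tag = false  [C₁.tag == true]
24. n0.ok = true  [S.tag == true]
25. n0.env = 1  [c₀.lab * 2 + 9]
26. n0.mk = 14  [c₁.lab + c₀.lab - 1]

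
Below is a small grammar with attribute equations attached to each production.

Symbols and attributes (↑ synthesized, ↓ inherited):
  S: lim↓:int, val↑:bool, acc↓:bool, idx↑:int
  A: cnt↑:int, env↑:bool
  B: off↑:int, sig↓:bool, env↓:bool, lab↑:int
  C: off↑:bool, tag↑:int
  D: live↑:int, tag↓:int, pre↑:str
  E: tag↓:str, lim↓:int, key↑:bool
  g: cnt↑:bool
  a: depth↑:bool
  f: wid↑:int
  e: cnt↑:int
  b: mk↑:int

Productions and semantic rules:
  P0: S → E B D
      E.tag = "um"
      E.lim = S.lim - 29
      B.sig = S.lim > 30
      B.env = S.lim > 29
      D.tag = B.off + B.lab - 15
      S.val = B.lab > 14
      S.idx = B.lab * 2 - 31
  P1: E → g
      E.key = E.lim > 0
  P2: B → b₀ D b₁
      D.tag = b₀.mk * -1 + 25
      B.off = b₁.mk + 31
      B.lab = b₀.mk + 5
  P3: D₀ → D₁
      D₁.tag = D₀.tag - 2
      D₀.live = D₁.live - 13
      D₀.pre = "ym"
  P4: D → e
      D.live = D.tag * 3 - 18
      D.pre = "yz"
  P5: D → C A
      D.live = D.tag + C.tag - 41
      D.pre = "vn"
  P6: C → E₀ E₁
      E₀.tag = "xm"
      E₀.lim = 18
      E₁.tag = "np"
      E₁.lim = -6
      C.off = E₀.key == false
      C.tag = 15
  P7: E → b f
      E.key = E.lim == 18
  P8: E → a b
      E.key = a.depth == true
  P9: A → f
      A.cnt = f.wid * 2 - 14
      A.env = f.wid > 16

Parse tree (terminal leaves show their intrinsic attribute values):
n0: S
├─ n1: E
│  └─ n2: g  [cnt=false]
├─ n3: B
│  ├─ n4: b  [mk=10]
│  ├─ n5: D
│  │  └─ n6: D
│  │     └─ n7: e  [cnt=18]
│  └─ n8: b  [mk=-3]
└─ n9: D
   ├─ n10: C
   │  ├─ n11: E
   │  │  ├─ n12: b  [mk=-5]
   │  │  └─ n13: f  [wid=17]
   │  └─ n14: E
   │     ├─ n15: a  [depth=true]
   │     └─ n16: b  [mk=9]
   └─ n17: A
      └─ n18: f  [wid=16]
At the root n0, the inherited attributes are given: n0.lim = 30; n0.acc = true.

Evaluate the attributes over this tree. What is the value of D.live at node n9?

1. n0.lim = 30  [given at root]
2. n0.acc = true  [given at root]
3. n1.tag = "um"  ["um"]
4. n1.lim = 1  [S.lim - 29]
5. n2.cnt = false  [terminal]
6. n1.key = true  [E.lim > 0]
7. n3.sig = false  [S.lim > 30]
8. n3.env = true  [S.lim > 29]
9. n4.mk = 10  [terminal]
10. n5.tag = 15  [b₀.mk * -1 + 25]
11. n6.tag = 13  [D₀.tag - 2]
12. n7.cnt = 18  [terminal]
13. n6.live = 21  [D.tag * 3 - 18]
14. n6.pre = "yz"  ["yz"]
15. n5.live = 8  [D₁.live - 13]
16. n5.pre = "ym"  ["ym"]
17. n8.mk = -3  [terminal]
18. n3.off = 28  [b₁.mk + 31]
19. n3.lab = 15  [b₀.mk + 5]
20. n9.tag = 28  [B.off + B.lab - 15]
21. n11.tag = "xm"  ["xm"]
22. n11.lim = 18  [18]
23. n12.mk = -5  [terminal]
24. n13.wid = 17  [terminal]
25. n11.key = true  [E.lim == 18]
26. n14.tag = "np"  ["np"]
27. n14.lim = -6  [-6]
28. n15.depth = true  [terminal]
29. n16.mk = 9  [terminal]
30. n14.key = true  [a.depth == true]
31. n10.off = false  [E₀.key == false]
32. n10.tag = 15  [15]
33. n18.wid = 16  [terminal]
34. n17.cnt = 18  [f.wid * 2 - 14]
35. n17.env = false  [f.wid > 16]
36. n9.live = 2  [D.tag + C.tag - 41]
37. n9.pre = "vn"  ["vn"]
38. n0.val = true  [B.lab > 14]
39. n0.idx = -1  [B.lab * 2 - 31]

2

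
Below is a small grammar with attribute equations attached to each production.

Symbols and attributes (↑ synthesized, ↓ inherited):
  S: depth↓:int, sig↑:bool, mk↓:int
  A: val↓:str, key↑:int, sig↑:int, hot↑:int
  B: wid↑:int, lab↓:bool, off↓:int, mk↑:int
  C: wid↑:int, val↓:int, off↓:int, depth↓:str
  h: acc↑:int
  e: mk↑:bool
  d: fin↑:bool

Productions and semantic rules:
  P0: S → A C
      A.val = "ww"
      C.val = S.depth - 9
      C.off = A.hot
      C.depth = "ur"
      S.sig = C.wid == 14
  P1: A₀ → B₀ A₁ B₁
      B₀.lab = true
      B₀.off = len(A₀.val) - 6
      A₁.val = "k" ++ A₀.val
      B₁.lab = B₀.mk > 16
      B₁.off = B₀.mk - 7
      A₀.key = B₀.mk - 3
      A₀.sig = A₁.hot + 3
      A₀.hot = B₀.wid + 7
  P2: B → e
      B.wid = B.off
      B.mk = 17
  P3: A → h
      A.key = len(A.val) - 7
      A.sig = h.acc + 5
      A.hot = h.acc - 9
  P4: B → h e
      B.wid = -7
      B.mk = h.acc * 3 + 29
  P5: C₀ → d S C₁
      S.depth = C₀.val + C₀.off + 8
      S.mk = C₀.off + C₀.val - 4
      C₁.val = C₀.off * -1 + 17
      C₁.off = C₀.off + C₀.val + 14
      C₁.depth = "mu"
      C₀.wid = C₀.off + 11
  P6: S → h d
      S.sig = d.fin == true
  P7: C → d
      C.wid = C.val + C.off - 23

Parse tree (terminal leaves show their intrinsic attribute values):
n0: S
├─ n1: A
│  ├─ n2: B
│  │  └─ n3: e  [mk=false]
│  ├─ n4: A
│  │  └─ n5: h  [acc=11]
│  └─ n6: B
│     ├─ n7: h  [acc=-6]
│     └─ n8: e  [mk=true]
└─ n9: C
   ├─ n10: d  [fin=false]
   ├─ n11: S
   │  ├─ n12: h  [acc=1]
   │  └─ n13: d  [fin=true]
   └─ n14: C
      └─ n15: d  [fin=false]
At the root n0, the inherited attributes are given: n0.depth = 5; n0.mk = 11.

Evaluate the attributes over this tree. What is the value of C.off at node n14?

13

1. n0.depth = 5  [given at root]
2. n0.mk = 11  [given at root]
3. n1.val = "ww"  ["ww"]
4. n2.lab = true  [true]
5. n2.off = -4  [len(A₀.val) - 6]
6. n3.mk = false  [terminal]
7. n2.wid = -4  [B.off]
8. n2.mk = 17  [17]
9. n4.val = "kww"  ["k" ++ A₀.val]
10. n5.acc = 11  [terminal]
11. n4.key = -4  [len(A.val) - 7]
12. n4.sig = 16  [h.acc + 5]
13. n4.hot = 2  [h.acc - 9]
14. n6.lab = true  [B₀.mk > 16]
15. n6.off = 10  [B₀.mk - 7]
16. n7.acc = -6  [terminal]
17. n8.mk = true  [terminal]
18. n6.wid = -7  [-7]
19. n6.mk = 11  [h.acc * 3 + 29]
20. n1.key = 14  [B₀.mk - 3]
21. n1.sig = 5  [A₁.hot + 3]
22. n1.hot = 3  [B₀.wid + 7]
23. n9.val = -4  [S.depth - 9]
24. n9.off = 3  [A.hot]
25. n9.depth = "ur"  ["ur"]
26. n10.fin = false  [terminal]
27. n11.depth = 7  [C₀.val + C₀.off + 8]
28. n11.mk = -5  [C₀.off + C₀.val - 4]
29. n12.acc = 1  [terminal]
30. n13.fin = true  [terminal]
31. n11.sig = true  [d.fin == true]
32. n14.val = 14  [C₀.off * -1 + 17]
33. n14.off = 13  [C₀.off + C₀.val + 14]
34. n14.depth = "mu"  ["mu"]
35. n15.fin = false  [terminal]
36. n14.wid = 4  [C.val + C.off - 23]
37. n9.wid = 14  [C₀.off + 11]
38. n0.sig = true  [C.wid == 14]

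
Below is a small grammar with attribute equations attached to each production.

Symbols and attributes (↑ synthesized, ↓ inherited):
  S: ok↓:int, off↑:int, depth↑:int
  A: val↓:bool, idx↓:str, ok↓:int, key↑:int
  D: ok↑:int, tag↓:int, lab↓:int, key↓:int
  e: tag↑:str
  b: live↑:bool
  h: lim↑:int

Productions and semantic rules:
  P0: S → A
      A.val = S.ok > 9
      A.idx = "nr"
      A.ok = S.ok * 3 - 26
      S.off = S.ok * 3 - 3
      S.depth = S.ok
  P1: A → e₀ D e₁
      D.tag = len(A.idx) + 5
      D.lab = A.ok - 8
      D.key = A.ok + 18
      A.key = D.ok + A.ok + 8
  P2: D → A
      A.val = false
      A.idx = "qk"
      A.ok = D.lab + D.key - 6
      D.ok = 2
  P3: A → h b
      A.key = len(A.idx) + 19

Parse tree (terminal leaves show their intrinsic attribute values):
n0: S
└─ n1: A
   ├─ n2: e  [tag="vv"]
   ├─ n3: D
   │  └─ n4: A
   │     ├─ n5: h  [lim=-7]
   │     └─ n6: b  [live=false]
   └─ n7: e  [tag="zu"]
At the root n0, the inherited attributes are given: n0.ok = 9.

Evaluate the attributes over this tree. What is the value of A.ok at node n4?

6

1. n0.ok = 9  [given at root]
2. n1.val = false  [S.ok > 9]
3. n1.idx = "nr"  ["nr"]
4. n1.ok = 1  [S.ok * 3 - 26]
5. n2.tag = "vv"  [terminal]
6. n3.tag = 7  [len(A.idx) + 5]
7. n3.lab = -7  [A.ok - 8]
8. n3.key = 19  [A.ok + 18]
9. n4.val = false  [false]
10. n4.idx = "qk"  ["qk"]
11. n4.ok = 6  [D.lab + D.key - 6]
12. n5.lim = -7  [terminal]
13. n6.live = false  [terminal]
14. n4.key = 21  [len(A.idx) + 19]
15. n3.ok = 2  [2]
16. n7.tag = "zu"  [terminal]
17. n1.key = 11  [D.ok + A.ok + 8]
18. n0.off = 24  [S.ok * 3 - 3]
19. n0.depth = 9  [S.ok]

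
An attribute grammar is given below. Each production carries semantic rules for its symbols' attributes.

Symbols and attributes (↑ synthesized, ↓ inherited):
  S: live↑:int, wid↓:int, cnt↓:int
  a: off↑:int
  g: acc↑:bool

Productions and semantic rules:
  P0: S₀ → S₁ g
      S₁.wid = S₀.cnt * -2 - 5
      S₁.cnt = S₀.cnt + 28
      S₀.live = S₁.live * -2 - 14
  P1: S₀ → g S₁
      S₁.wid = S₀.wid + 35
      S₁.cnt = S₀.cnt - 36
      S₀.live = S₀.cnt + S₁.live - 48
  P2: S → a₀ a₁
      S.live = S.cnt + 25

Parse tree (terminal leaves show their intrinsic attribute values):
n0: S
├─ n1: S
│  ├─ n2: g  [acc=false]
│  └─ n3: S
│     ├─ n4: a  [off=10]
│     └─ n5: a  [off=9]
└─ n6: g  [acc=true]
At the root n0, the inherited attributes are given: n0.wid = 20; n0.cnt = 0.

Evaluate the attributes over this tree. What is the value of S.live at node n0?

1. n0.wid = 20  [given at root]
2. n0.cnt = 0  [given at root]
3. n1.wid = -5  [S₀.cnt * -2 - 5]
4. n1.cnt = 28  [S₀.cnt + 28]
5. n2.acc = false  [terminal]
6. n3.wid = 30  [S₀.wid + 35]
7. n3.cnt = -8  [S₀.cnt - 36]
8. n4.off = 10  [terminal]
9. n5.off = 9  [terminal]
10. n3.live = 17  [S.cnt + 25]
11. n1.live = -3  [S₀.cnt + S₁.live - 48]
12. n6.acc = true  [terminal]
13. n0.live = -8  [S₁.live * -2 - 14]

-8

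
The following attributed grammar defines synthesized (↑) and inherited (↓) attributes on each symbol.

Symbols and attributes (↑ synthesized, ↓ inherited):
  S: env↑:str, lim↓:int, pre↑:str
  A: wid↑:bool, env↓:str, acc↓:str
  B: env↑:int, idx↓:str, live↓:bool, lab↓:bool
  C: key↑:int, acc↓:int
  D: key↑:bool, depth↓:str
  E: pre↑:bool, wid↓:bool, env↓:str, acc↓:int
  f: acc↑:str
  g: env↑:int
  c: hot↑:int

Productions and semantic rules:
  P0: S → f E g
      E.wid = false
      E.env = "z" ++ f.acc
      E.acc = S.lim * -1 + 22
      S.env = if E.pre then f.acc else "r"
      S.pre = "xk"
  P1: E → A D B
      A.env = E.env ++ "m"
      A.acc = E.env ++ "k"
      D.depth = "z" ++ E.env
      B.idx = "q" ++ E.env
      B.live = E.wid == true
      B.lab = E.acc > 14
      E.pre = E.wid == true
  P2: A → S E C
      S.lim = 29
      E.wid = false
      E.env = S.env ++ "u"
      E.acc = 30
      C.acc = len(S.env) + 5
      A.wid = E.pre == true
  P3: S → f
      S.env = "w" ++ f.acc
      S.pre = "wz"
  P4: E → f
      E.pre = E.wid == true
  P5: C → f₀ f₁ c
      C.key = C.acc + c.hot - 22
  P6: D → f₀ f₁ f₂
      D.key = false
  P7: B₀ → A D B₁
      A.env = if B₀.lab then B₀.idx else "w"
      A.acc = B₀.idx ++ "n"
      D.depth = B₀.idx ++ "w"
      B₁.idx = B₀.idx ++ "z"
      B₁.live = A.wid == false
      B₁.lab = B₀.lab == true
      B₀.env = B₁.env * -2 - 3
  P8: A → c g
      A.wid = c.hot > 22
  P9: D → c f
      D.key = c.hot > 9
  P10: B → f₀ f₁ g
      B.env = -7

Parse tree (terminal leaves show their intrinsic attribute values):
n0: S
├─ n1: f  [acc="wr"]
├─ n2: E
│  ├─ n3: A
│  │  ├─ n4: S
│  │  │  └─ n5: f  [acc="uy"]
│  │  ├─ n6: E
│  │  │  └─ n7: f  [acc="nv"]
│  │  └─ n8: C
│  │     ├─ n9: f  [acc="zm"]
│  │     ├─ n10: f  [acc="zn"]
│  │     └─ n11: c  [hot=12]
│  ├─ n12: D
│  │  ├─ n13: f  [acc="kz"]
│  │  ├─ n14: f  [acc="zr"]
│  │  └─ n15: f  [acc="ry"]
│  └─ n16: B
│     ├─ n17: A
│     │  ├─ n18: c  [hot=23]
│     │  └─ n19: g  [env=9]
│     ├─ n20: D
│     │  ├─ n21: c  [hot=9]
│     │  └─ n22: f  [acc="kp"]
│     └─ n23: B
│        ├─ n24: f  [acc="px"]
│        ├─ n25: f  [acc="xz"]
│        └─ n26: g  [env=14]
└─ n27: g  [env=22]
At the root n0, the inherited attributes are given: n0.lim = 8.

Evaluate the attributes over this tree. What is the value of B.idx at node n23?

"qzwrz"

1. n0.lim = 8  [given at root]
2. n1.acc = "wr"  [terminal]
3. n2.wid = false  [false]
4. n2.env = "zwr"  ["z" ++ f.acc]
5. n2.acc = 14  [S.lim * -1 + 22]
6. n3.env = "zwrm"  [E.env ++ "m"]
7. n3.acc = "zwrk"  [E.env ++ "k"]
8. n4.lim = 29  [29]
9. n5.acc = "uy"  [terminal]
10. n4.env = "wuy"  ["w" ++ f.acc]
11. n4.pre = "wz"  ["wz"]
12. n6.wid = false  [false]
13. n6.env = "wuyu"  [S.env ++ "u"]
14. n6.acc = 30  [30]
15. n7.acc = "nv"  [terminal]
16. n6.pre = false  [E.wid == true]
17. n8.acc = 8  [len(S.env) + 5]
18. n9.acc = "zm"  [terminal]
19. n10.acc = "zn"  [terminal]
20. n11.hot = 12  [terminal]
21. n8.key = -2  [C.acc + c.hot - 22]
22. n3.wid = false  [E.pre == true]
23. n12.depth = "zzwr"  ["z" ++ E.env]
24. n13.acc = "kz"  [terminal]
25. n14.acc = "zr"  [terminal]
26. n15.acc = "ry"  [terminal]
27. n12.key = false  [false]
28. n16.idx = "qzwr"  ["q" ++ E.env]
29. n16.live = false  [E.wid == true]
30. n16.lab = false  [E.acc > 14]
31. n17.env = "w"  [if B₀.lab then B₀.idx else "w"]
32. n17.acc = "qzwrn"  [B₀.idx ++ "n"]
33. n18.hot = 23  [terminal]
34. n19.env = 9  [terminal]
35. n17.wid = true  [c.hot > 22]
36. n20.depth = "qzwrw"  [B₀.idx ++ "w"]
37. n21.hot = 9  [terminal]
38. n22.acc = "kp"  [terminal]
39. n20.key = false  [c.hot > 9]
40. n23.idx = "qzwrz"  [B₀.idx ++ "z"]
41. n23.live = false  [A.wid == false]
42. n23.lab = false  [B₀.lab == true]
43. n24.acc = "px"  [terminal]
44. n25.acc = "xz"  [terminal]
45. n26.env = 14  [terminal]
46. n23.env = -7  [-7]
47. n16.env = 11  [B₁.env * -2 - 3]
48. n2.pre = false  [E.wid == true]
49. n27.env = 22  [terminal]
50. n0.env = "r"  [if E.pre then f.acc else "r"]
51. n0.pre = "xk"  ["xk"]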